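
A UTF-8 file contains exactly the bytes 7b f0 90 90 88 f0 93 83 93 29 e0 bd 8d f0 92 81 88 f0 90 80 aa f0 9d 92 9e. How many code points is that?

8

Byte at offset 0: 0x7B = 01111011 → 1-byte char (#1). Advance 1.
Byte at offset 1: 0xF0 = 11110000 → 4-byte char (#2). Advance 4.
Byte at offset 5: 0xF0 = 11110000 → 4-byte char (#3). Advance 4.
Byte at offset 9: 0x29 = 00101001 → 1-byte char (#4). Advance 1.
Byte at offset 10: 0xE0 = 11100000 → 3-byte char (#5). Advance 3.
Byte at offset 13: 0xF0 = 11110000 → 4-byte char (#6). Advance 4.
Byte at offset 17: 0xF0 = 11110000 → 4-byte char (#7). Advance 4.
Byte at offset 21: 0xF0 = 11110000 → 4-byte char (#8). Advance 4.
Reached end at offset 25 after 8 code points.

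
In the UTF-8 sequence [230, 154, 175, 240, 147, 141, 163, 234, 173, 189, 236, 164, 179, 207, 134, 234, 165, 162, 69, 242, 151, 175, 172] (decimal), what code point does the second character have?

U+13363

Offset 0: leading byte 0xE6 = 11100110 → 3-byte char #1 = E6 9A AF.
Offset 3: leading byte 0xF0 = 11110000 → 4-byte char #2 = F0 93 8D A3.
Leading byte 0xF0 = 11110000 matches 11110xxx → 4-byte sequence.
Byte 1: 0xF0 = 11110000, payload 000 (3 bits).
Byte 2: 0x93 = 10010011 (10xxxxxx ✓), payload 010011.
Byte 3: 0x8D = 10001101 (10xxxxxx ✓), payload 001101.
Byte 4: 0xA3 = 10100011 (10xxxxxx ✓), payload 100011.
Concatenate: 000010011001101100011 = 0x13363 (21 bits → U+13363).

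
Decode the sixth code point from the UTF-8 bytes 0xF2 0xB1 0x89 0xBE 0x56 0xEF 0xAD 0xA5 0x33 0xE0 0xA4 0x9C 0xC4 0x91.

U+0111

Offset 0: leading byte 0xF2 = 11110010 → 4-byte char #1 = F2 B1 89 BE.
Offset 4: leading byte 0x56 = 01010110 → 1-byte char #2 = 56.
Offset 5: leading byte 0xEF = 11101111 → 3-byte char #3 = EF AD A5.
Offset 8: leading byte 0x33 = 00110011 → 1-byte char #4 = 33.
Offset 9: leading byte 0xE0 = 11100000 → 3-byte char #5 = E0 A4 9C.
Offset 12: leading byte 0xC4 = 11000100 → 2-byte char #6 = C4 91.
Leading byte 0xC4 = 11000100 matches 110xxxxx → 2-byte sequence.
Byte 1: 0xC4 = 11000100, payload 00100 (5 bits).
Byte 2: 0x91 = 10010001 (10xxxxxx ✓), payload 010001.
Concatenate: 00100010001 = 0x111 (11 bits → U+0111).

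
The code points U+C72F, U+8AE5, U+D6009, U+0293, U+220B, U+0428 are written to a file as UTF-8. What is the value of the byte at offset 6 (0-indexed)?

U+C72F → 3-byte form EC 9C AF at offsets 0–2.
U+8AE5 → 3-byte form E8 AB A5 at offsets 3–5.
U+D6009 → 4-byte form F3 96 80 89 at offsets 6–9.
Offset 6 falls in char 3's range; it's byte 1 of F3 96 80 89 = 0xF3.

0xF3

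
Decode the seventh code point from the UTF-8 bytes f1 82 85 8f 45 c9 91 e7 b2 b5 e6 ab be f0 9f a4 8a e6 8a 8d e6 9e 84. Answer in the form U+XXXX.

U+628D

Offset 0: leading byte 0xF1 = 11110001 → 4-byte char #1 = F1 82 85 8F.
Offset 4: leading byte 0x45 = 01000101 → 1-byte char #2 = 45.
Offset 5: leading byte 0xC9 = 11001001 → 2-byte char #3 = C9 91.
Offset 7: leading byte 0xE7 = 11100111 → 3-byte char #4 = E7 B2 B5.
Offset 10: leading byte 0xE6 = 11100110 → 3-byte char #5 = E6 AB BE.
Offset 13: leading byte 0xF0 = 11110000 → 4-byte char #6 = F0 9F A4 8A.
Offset 17: leading byte 0xE6 = 11100110 → 3-byte char #7 = E6 8A 8D.
Leading byte 0xE6 = 11100110 matches 1110xxxx → 3-byte sequence.
Byte 1: 0xE6 = 11100110, payload 0110 (4 bits).
Byte 2: 0x8A = 10001010 (10xxxxxx ✓), payload 001010.
Byte 3: 0x8D = 10001101 (10xxxxxx ✓), payload 001101.
Concatenate: 0110001010001101 = 0x628D (16 bits → U+628D).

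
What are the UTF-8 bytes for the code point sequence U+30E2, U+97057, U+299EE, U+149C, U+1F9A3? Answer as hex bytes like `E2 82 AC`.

E3 83 A2 F2 97 81 97 F0 A9 A7 AE E1 92 9C F0 9F A6 A3

U+30E2: 3-byte form → E3 83 A2.
U+97057: 4-byte form → F2 97 81 97.
U+299EE: 4-byte form → F0 A9 A7 AE.
U+149C: 3-byte form → E1 92 9C.
U+1F9A3: 4-byte form → F0 9F A6 A3.
Concatenated (18 bytes): E3 83 A2 F2 97 81 97 F0 A9 A7 AE E1 92 9C F0 9F A6 A3.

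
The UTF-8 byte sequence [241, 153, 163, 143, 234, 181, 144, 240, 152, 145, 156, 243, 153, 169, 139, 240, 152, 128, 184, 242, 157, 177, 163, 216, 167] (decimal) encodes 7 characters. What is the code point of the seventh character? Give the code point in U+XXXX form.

Offset 0: leading byte 0xF1 = 11110001 → 4-byte char #1 = F1 99 A3 8F.
Offset 4: leading byte 0xEA = 11101010 → 3-byte char #2 = EA B5 90.
Offset 7: leading byte 0xF0 = 11110000 → 4-byte char #3 = F0 98 91 9C.
Offset 11: leading byte 0xF3 = 11110011 → 4-byte char #4 = F3 99 A9 8B.
Offset 15: leading byte 0xF0 = 11110000 → 4-byte char #5 = F0 98 80 B8.
Offset 19: leading byte 0xF2 = 11110010 → 4-byte char #6 = F2 9D B1 A3.
Offset 23: leading byte 0xD8 = 11011000 → 2-byte char #7 = D8 A7.
Leading byte 0xD8 = 11011000 matches 110xxxxx → 2-byte sequence.
Byte 1: 0xD8 = 11011000, payload 11000 (5 bits).
Byte 2: 0xA7 = 10100111 (10xxxxxx ✓), payload 100111.
Concatenate: 11000100111 = 0x627 (11 bits → U+0627).

U+0627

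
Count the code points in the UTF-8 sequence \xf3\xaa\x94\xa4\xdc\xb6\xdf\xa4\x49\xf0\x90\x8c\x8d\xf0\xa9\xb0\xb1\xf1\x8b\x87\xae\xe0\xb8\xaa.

Byte at offset 0: 0xF3 = 11110011 → 4-byte char (#1). Advance 4.
Byte at offset 4: 0xDC = 11011100 → 2-byte char (#2). Advance 2.
Byte at offset 6: 0xDF = 11011111 → 2-byte char (#3). Advance 2.
Byte at offset 8: 0x49 = 01001001 → 1-byte char (#4). Advance 1.
Byte at offset 9: 0xF0 = 11110000 → 4-byte char (#5). Advance 4.
Byte at offset 13: 0xF0 = 11110000 → 4-byte char (#6). Advance 4.
Byte at offset 17: 0xF1 = 11110001 → 4-byte char (#7). Advance 4.
Byte at offset 21: 0xE0 = 11100000 → 3-byte char (#8). Advance 3.
Reached end at offset 24 after 8 code points.

8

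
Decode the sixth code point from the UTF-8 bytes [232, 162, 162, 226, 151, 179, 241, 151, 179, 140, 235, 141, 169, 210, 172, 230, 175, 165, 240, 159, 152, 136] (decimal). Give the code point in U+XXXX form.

Offset 0: leading byte 0xE8 = 11101000 → 3-byte char #1 = E8 A2 A2.
Offset 3: leading byte 0xE2 = 11100010 → 3-byte char #2 = E2 97 B3.
Offset 6: leading byte 0xF1 = 11110001 → 4-byte char #3 = F1 97 B3 8C.
Offset 10: leading byte 0xEB = 11101011 → 3-byte char #4 = EB 8D A9.
Offset 13: leading byte 0xD2 = 11010010 → 2-byte char #5 = D2 AC.
Offset 15: leading byte 0xE6 = 11100110 → 3-byte char #6 = E6 AF A5.
Leading byte 0xE6 = 11100110 matches 1110xxxx → 3-byte sequence.
Byte 1: 0xE6 = 11100110, payload 0110 (4 bits).
Byte 2: 0xAF = 10101111 (10xxxxxx ✓), payload 101111.
Byte 3: 0xA5 = 10100101 (10xxxxxx ✓), payload 100101.
Concatenate: 0110101111100101 = 0x6BE5 (16 bits → U+6BE5).

U+6BE5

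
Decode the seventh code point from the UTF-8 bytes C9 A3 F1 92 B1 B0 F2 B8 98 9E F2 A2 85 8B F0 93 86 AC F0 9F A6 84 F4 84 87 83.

Offset 0: leading byte 0xC9 = 11001001 → 2-byte char #1 = C9 A3.
Offset 2: leading byte 0xF1 = 11110001 → 4-byte char #2 = F1 92 B1 B0.
Offset 6: leading byte 0xF2 = 11110010 → 4-byte char #3 = F2 B8 98 9E.
Offset 10: leading byte 0xF2 = 11110010 → 4-byte char #4 = F2 A2 85 8B.
Offset 14: leading byte 0xF0 = 11110000 → 4-byte char #5 = F0 93 86 AC.
Offset 18: leading byte 0xF0 = 11110000 → 4-byte char #6 = F0 9F A6 84.
Offset 22: leading byte 0xF4 = 11110100 → 4-byte char #7 = F4 84 87 83.
Leading byte 0xF4 = 11110100 matches 11110xxx → 4-byte sequence.
Byte 1: 0xF4 = 11110100, payload 100 (3 bits).
Byte 2: 0x84 = 10000100 (10xxxxxx ✓), payload 000100.
Byte 3: 0x87 = 10000111 (10xxxxxx ✓), payload 000111.
Byte 4: 0x83 = 10000011 (10xxxxxx ✓), payload 000011.
Concatenate: 100000100000111000011 = 0x1041C3 (21 bits → U+1041C3).

U+1041C3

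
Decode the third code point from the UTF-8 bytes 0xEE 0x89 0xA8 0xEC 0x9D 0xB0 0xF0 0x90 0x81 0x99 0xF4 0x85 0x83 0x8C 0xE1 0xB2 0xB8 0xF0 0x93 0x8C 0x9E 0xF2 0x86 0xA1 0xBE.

U+10059

Offset 0: leading byte 0xEE = 11101110 → 3-byte char #1 = EE 89 A8.
Offset 3: leading byte 0xEC = 11101100 → 3-byte char #2 = EC 9D B0.
Offset 6: leading byte 0xF0 = 11110000 → 4-byte char #3 = F0 90 81 99.
Leading byte 0xF0 = 11110000 matches 11110xxx → 4-byte sequence.
Byte 1: 0xF0 = 11110000, payload 000 (3 bits).
Byte 2: 0x90 = 10010000 (10xxxxxx ✓), payload 010000.
Byte 3: 0x81 = 10000001 (10xxxxxx ✓), payload 000001.
Byte 4: 0x99 = 10011001 (10xxxxxx ✓), payload 011001.
Concatenate: 000010000000001011001 = 0x10059 (21 bits → U+10059).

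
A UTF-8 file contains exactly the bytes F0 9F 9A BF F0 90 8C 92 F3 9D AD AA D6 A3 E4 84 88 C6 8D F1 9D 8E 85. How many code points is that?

Byte at offset 0: 0xF0 = 11110000 → 4-byte char (#1). Advance 4.
Byte at offset 4: 0xF0 = 11110000 → 4-byte char (#2). Advance 4.
Byte at offset 8: 0xF3 = 11110011 → 4-byte char (#3). Advance 4.
Byte at offset 12: 0xD6 = 11010110 → 2-byte char (#4). Advance 2.
Byte at offset 14: 0xE4 = 11100100 → 3-byte char (#5). Advance 3.
Byte at offset 17: 0xC6 = 11000110 → 2-byte char (#6). Advance 2.
Byte at offset 19: 0xF1 = 11110001 → 4-byte char (#7). Advance 4.
Reached end at offset 23 after 7 code points.

7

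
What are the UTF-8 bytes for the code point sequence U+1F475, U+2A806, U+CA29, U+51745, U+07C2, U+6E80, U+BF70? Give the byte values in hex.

U+1F475: 4-byte form → F0 9F 91 B5.
U+2A806: 4-byte form → F0 AA A0 86.
U+CA29: 3-byte form → EC A8 A9.
U+51745: 4-byte form → F1 91 9D 85.
U+07C2: 2-byte form → DF 82.
U+6E80: 3-byte form → E6 BA 80.
U+BF70: 3-byte form → EB BD B0.
Concatenated (23 bytes): F0 9F 91 B5 F0 AA A0 86 EC A8 A9 F1 91 9D 85 DF 82 E6 BA 80 EB BD B0.

F0 9F 91 B5 F0 AA A0 86 EC A8 A9 F1 91 9D 85 DF 82 E6 BA 80 EB BD B0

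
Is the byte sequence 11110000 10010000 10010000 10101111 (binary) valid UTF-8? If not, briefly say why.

valid

Leading byte 0xF0 = 11110000 → 4-byte form.
Continuation bytes 0x90=10010000, 0x90=10010000, 0xAF=10101111 all match 10xxxxxx.
Decoded value 0x1042F is ≥ 0x10000 (shortest form) and not a surrogate.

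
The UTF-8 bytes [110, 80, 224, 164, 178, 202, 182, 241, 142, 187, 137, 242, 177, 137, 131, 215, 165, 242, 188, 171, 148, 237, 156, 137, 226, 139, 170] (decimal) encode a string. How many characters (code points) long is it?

10

Byte at offset 0: 0x6E = 01101110 → 1-byte char (#1). Advance 1.
Byte at offset 1: 0x50 = 01010000 → 1-byte char (#2). Advance 1.
Byte at offset 2: 0xE0 = 11100000 → 3-byte char (#3). Advance 3.
Byte at offset 5: 0xCA = 11001010 → 2-byte char (#4). Advance 2.
Byte at offset 7: 0xF1 = 11110001 → 4-byte char (#5). Advance 4.
Byte at offset 11: 0xF2 = 11110010 → 4-byte char (#6). Advance 4.
Byte at offset 15: 0xD7 = 11010111 → 2-byte char (#7). Advance 2.
Byte at offset 17: 0xF2 = 11110010 → 4-byte char (#8). Advance 4.
Byte at offset 21: 0xED = 11101101 → 3-byte char (#9). Advance 3.
Byte at offset 24: 0xE2 = 11100010 → 3-byte char (#10). Advance 3.
Reached end at offset 27 after 10 code points.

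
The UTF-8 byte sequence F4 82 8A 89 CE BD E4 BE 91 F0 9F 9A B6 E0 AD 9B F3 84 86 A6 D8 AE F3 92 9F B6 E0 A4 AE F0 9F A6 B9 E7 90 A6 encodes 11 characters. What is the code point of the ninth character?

U+092E

Offset 0: leading byte 0xF4 = 11110100 → 4-byte char #1 = F4 82 8A 89.
Offset 4: leading byte 0xCE = 11001110 → 2-byte char #2 = CE BD.
Offset 6: leading byte 0xE4 = 11100100 → 3-byte char #3 = E4 BE 91.
Offset 9: leading byte 0xF0 = 11110000 → 4-byte char #4 = F0 9F 9A B6.
Offset 13: leading byte 0xE0 = 11100000 → 3-byte char #5 = E0 AD 9B.
Offset 16: leading byte 0xF3 = 11110011 → 4-byte char #6 = F3 84 86 A6.
Offset 20: leading byte 0xD8 = 11011000 → 2-byte char #7 = D8 AE.
Offset 22: leading byte 0xF3 = 11110011 → 4-byte char #8 = F3 92 9F B6.
Offset 26: leading byte 0xE0 = 11100000 → 3-byte char #9 = E0 A4 AE.
Leading byte 0xE0 = 11100000 matches 1110xxxx → 3-byte sequence.
Byte 1: 0xE0 = 11100000, payload 0000 (4 bits).
Byte 2: 0xA4 = 10100100 (10xxxxxx ✓), payload 100100.
Byte 3: 0xAE = 10101110 (10xxxxxx ✓), payload 101110.
Concatenate: 0000100100101110 = 0x92E (16 bits → U+092E).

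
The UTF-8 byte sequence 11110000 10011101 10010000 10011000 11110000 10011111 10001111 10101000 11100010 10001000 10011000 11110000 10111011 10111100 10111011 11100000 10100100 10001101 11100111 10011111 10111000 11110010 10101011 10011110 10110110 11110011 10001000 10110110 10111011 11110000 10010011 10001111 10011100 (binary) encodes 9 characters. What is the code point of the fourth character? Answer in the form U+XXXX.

U+3BF3B

Offset 0: leading byte 0xF0 = 11110000 → 4-byte char #1 = F0 9D 90 98.
Offset 4: leading byte 0xF0 = 11110000 → 4-byte char #2 = F0 9F 8F A8.
Offset 8: leading byte 0xE2 = 11100010 → 3-byte char #3 = E2 88 98.
Offset 11: leading byte 0xF0 = 11110000 → 4-byte char #4 = F0 BB BC BB.
Leading byte 0xF0 = 11110000 matches 11110xxx → 4-byte sequence.
Byte 1: 0xF0 = 11110000, payload 000 (3 bits).
Byte 2: 0xBB = 10111011 (10xxxxxx ✓), payload 111011.
Byte 3: 0xBC = 10111100 (10xxxxxx ✓), payload 111100.
Byte 4: 0xBB = 10111011 (10xxxxxx ✓), payload 111011.
Concatenate: 000111011111100111011 = 0x3BF3B (21 bits → U+3BF3B).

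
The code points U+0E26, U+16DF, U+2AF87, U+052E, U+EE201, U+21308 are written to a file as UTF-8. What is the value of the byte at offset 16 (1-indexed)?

0x81

1-indexed offset 16 is 0-indexed offset 15.
U+0E26 → 3-byte form E0 B8 A6 at offsets 0–2.
U+16DF → 3-byte form E1 9B 9F at offsets 3–5.
U+2AF87 → 4-byte form F0 AA BE 87 at offsets 6–9.
U+052E → 2-byte form D4 AE at offsets 10–11.
U+EE201 → 4-byte form F3 AE 88 81 at offsets 12–15.
Offset 15 falls in char 5's range; it's byte 4 of F3 AE 88 81 = 0x81.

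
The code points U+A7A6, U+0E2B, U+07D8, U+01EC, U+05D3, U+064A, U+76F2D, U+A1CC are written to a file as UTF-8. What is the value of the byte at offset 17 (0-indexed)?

0xAD

U+A7A6 → 3-byte form EA 9E A6 at offsets 0–2.
U+0E2B → 3-byte form E0 B8 AB at offsets 3–5.
U+07D8 → 2-byte form DF 98 at offsets 6–7.
U+01EC → 2-byte form C7 AC at offsets 8–9.
U+05D3 → 2-byte form D7 93 at offsets 10–11.
U+064A → 2-byte form D9 8A at offsets 12–13.
U+76F2D → 4-byte form F1 B6 BC AD at offsets 14–17.
Offset 17 falls in char 7's range; it's byte 4 of F1 B6 BC AD = 0xAD.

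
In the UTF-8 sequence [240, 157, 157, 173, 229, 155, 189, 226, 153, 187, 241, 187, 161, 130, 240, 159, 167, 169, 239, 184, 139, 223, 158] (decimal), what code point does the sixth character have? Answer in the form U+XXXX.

Offset 0: leading byte 0xF0 = 11110000 → 4-byte char #1 = F0 9D 9D AD.
Offset 4: leading byte 0xE5 = 11100101 → 3-byte char #2 = E5 9B BD.
Offset 7: leading byte 0xE2 = 11100010 → 3-byte char #3 = E2 99 BB.
Offset 10: leading byte 0xF1 = 11110001 → 4-byte char #4 = F1 BB A1 82.
Offset 14: leading byte 0xF0 = 11110000 → 4-byte char #5 = F0 9F A7 A9.
Offset 18: leading byte 0xEF = 11101111 → 3-byte char #6 = EF B8 8B.
Leading byte 0xEF = 11101111 matches 1110xxxx → 3-byte sequence.
Byte 1: 0xEF = 11101111, payload 1111 (4 bits).
Byte 2: 0xB8 = 10111000 (10xxxxxx ✓), payload 111000.
Byte 3: 0x8B = 10001011 (10xxxxxx ✓), payload 001011.
Concatenate: 1111111000001011 = 0xFE0B (16 bits → U+FE0B).

U+FE0B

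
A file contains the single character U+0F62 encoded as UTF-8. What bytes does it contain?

U+0F62 = 0xF62 = 3938 decimal. In range U+0800–U+FFFF → 3-byte form: 1110xxxx 10xxxxxx 10xxxxxx.
Binary (16 bits): 0000111101100010.
Split 4+6+6: 0000 | 111101 | 100010.
Byte 1: 11100000 = 0xE0.
Byte 2: 10111101 = 0xBD.
Byte 3: 10100010 = 0xA2.

E0 BD A2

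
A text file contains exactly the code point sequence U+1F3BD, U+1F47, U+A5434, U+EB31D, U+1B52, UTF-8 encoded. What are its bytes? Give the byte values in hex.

U+1F3BD: 4-byte form → F0 9F 8E BD.
U+1F47: 3-byte form → E1 BD 87.
U+A5434: 4-byte form → F2 A5 90 B4.
U+EB31D: 4-byte form → F3 AB 8C 9D.
U+1B52: 3-byte form → E1 AD 92.
Concatenated (18 bytes): F0 9F 8E BD E1 BD 87 F2 A5 90 B4 F3 AB 8C 9D E1 AD 92.

F0 9F 8E BD E1 BD 87 F2 A5 90 B4 F3 AB 8C 9D E1 AD 92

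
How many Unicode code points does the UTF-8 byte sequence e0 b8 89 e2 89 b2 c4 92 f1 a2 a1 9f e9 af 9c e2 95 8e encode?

6

Byte at offset 0: 0xE0 = 11100000 → 3-byte char (#1). Advance 3.
Byte at offset 3: 0xE2 = 11100010 → 3-byte char (#2). Advance 3.
Byte at offset 6: 0xC4 = 11000100 → 2-byte char (#3). Advance 2.
Byte at offset 8: 0xF1 = 11110001 → 4-byte char (#4). Advance 4.
Byte at offset 12: 0xE9 = 11101001 → 3-byte char (#5). Advance 3.
Byte at offset 15: 0xE2 = 11100010 → 3-byte char (#6). Advance 3.
Reached end at offset 18 after 6 code points.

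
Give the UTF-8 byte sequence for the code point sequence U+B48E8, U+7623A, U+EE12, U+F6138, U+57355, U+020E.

U+B48E8: 4-byte form → F2 B4 A3 A8.
U+7623A: 4-byte form → F1 B6 88 BA.
U+EE12: 3-byte form → EE B8 92.
U+F6138: 4-byte form → F3 B6 84 B8.
U+57355: 4-byte form → F1 97 8D 95.
U+020E: 2-byte form → C8 8E.
Concatenated (21 bytes): F2 B4 A3 A8 F1 B6 88 BA EE B8 92 F3 B6 84 B8 F1 97 8D 95 C8 8E.

F2 B4 A3 A8 F1 B6 88 BA EE B8 92 F3 B6 84 B8 F1 97 8D 95 C8 8E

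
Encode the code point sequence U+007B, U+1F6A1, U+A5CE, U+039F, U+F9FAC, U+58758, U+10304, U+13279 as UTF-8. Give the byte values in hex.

U+007B: 1-byte form → 7B.
U+1F6A1: 4-byte form → F0 9F 9A A1.
U+A5CE: 3-byte form → EA 97 8E.
U+039F: 2-byte form → CE 9F.
U+F9FAC: 4-byte form → F3 B9 BE AC.
U+58758: 4-byte form → F1 98 9D 98.
U+10304: 4-byte form → F0 90 8C 84.
U+13279: 4-byte form → F0 93 89 B9.
Concatenated (26 bytes): 7B F0 9F 9A A1 EA 97 8E CE 9F F3 B9 BE AC F1 98 9D 98 F0 90 8C 84 F0 93 89 B9.

7B F0 9F 9A A1 EA 97 8E CE 9F F3 B9 BE AC F1 98 9D 98 F0 90 8C 84 F0 93 89 B9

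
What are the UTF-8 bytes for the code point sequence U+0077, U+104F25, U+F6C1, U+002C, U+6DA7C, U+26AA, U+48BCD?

U+0077: 1-byte form → 77.
U+104F25: 4-byte form → F4 84 BC A5.
U+F6C1: 3-byte form → EF 9B 81.
U+002C: 1-byte form → 2C.
U+6DA7C: 4-byte form → F1 AD A9 BC.
U+26AA: 3-byte form → E2 9A AA.
U+48BCD: 4-byte form → F1 88 AF 8D.
Concatenated (20 bytes): 77 F4 84 BC A5 EF 9B 81 2C F1 AD A9 BC E2 9A AA F1 88 AF 8D.

77 F4 84 BC A5 EF 9B 81 2C F1 AD A9 BC E2 9A AA F1 88 AF 8D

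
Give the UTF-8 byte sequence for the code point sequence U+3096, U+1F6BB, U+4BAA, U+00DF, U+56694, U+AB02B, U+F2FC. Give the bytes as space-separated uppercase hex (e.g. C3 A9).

E3 82 96 F0 9F 9A BB E4 AE AA C3 9F F1 96 9A 94 F2 AB 80 AB EF 8B BC

U+3096: 3-byte form → E3 82 96.
U+1F6BB: 4-byte form → F0 9F 9A BB.
U+4BAA: 3-byte form → E4 AE AA.
U+00DF: 2-byte form → C3 9F.
U+56694: 4-byte form → F1 96 9A 94.
U+AB02B: 4-byte form → F2 AB 80 AB.
U+F2FC: 3-byte form → EF 8B BC.
Concatenated (23 bytes): E3 82 96 F0 9F 9A BB E4 AE AA C3 9F F1 96 9A 94 F2 AB 80 AB EF 8B BC.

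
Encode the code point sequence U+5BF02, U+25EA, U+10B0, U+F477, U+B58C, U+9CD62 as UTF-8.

F1 9B BC 82 E2 97 AA E1 82 B0 EF 91 B7 EB 96 8C F2 9C B5 A2

U+5BF02: 4-byte form → F1 9B BC 82.
U+25EA: 3-byte form → E2 97 AA.
U+10B0: 3-byte form → E1 82 B0.
U+F477: 3-byte form → EF 91 B7.
U+B58C: 3-byte form → EB 96 8C.
U+9CD62: 4-byte form → F2 9C B5 A2.
Concatenated (20 bytes): F1 9B BC 82 E2 97 AA E1 82 B0 EF 91 B7 EB 96 8C F2 9C B5 A2.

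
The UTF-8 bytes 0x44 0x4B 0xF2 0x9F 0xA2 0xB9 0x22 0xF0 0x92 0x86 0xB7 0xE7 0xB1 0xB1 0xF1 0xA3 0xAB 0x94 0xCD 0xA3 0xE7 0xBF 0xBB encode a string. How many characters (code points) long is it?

9

Byte at offset 0: 0x44 = 01000100 → 1-byte char (#1). Advance 1.
Byte at offset 1: 0x4B = 01001011 → 1-byte char (#2). Advance 1.
Byte at offset 2: 0xF2 = 11110010 → 4-byte char (#3). Advance 4.
Byte at offset 6: 0x22 = 00100010 → 1-byte char (#4). Advance 1.
Byte at offset 7: 0xF0 = 11110000 → 4-byte char (#5). Advance 4.
Byte at offset 11: 0xE7 = 11100111 → 3-byte char (#6). Advance 3.
Byte at offset 14: 0xF1 = 11110001 → 4-byte char (#7). Advance 4.
Byte at offset 18: 0xCD = 11001101 → 2-byte char (#8). Advance 2.
Byte at offset 20: 0xE7 = 11100111 → 3-byte char (#9). Advance 3.
Reached end at offset 23 after 9 code points.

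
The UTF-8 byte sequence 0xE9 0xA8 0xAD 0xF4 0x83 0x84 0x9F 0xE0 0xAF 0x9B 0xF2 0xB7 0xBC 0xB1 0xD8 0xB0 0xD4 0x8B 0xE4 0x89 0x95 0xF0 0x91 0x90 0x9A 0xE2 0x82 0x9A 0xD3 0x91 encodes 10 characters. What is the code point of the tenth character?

Offset 0: leading byte 0xE9 = 11101001 → 3-byte char #1 = E9 A8 AD.
Offset 3: leading byte 0xF4 = 11110100 → 4-byte char #2 = F4 83 84 9F.
Offset 7: leading byte 0xE0 = 11100000 → 3-byte char #3 = E0 AF 9B.
Offset 10: leading byte 0xF2 = 11110010 → 4-byte char #4 = F2 B7 BC B1.
Offset 14: leading byte 0xD8 = 11011000 → 2-byte char #5 = D8 B0.
Offset 16: leading byte 0xD4 = 11010100 → 2-byte char #6 = D4 8B.
Offset 18: leading byte 0xE4 = 11100100 → 3-byte char #7 = E4 89 95.
Offset 21: leading byte 0xF0 = 11110000 → 4-byte char #8 = F0 91 90 9A.
Offset 25: leading byte 0xE2 = 11100010 → 3-byte char #9 = E2 82 9A.
Offset 28: leading byte 0xD3 = 11010011 → 2-byte char #10 = D3 91.
Leading byte 0xD3 = 11010011 matches 110xxxxx → 2-byte sequence.
Byte 1: 0xD3 = 11010011, payload 10011 (5 bits).
Byte 2: 0x91 = 10010001 (10xxxxxx ✓), payload 010001.
Concatenate: 10011010001 = 0x4D1 (11 bits → U+04D1).

U+04D1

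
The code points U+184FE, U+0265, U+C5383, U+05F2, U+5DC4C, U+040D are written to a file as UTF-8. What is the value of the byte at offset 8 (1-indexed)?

0x85

1-indexed offset 8 is 0-indexed offset 7.
U+184FE → 4-byte form F0 98 93 BE at offsets 0–3.
U+0265 → 2-byte form C9 A5 at offsets 4–5.
U+C5383 → 4-byte form F3 85 8E 83 at offsets 6–9.
Offset 7 falls in char 3's range; it's byte 2 of F3 85 8E 83 = 0x85.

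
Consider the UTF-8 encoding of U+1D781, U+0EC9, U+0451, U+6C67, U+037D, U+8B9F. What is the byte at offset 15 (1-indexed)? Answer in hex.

1-indexed offset 15 is 0-indexed offset 14.
U+1D781 → 4-byte form F0 9D 9E 81 at offsets 0–3.
U+0EC9 → 3-byte form E0 BB 89 at offsets 4–6.
U+0451 → 2-byte form D1 91 at offsets 7–8.
U+6C67 → 3-byte form E6 B1 A7 at offsets 9–11.
U+037D → 2-byte form CD BD at offsets 12–13.
U+8B9F → 3-byte form E8 AE 9F at offsets 14–16.
Offset 14 falls in char 6's range; it's byte 1 of E8 AE 9F = 0xE8.

0xE8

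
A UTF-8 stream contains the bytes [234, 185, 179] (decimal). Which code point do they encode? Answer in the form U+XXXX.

U+AE73

Leading byte 0xEA = 11101010 matches 1110xxxx → 3-byte sequence.
Byte 1: 0xEA = 11101010, payload 1010 (4 bits).
Byte 2: 0xB9 = 10111001 (10xxxxxx ✓), payload 111001.
Byte 3: 0xB3 = 10110011 (10xxxxxx ✓), payload 110011.
Concatenate: 1010111001110011 = 0xAE73 (16 bits → U+AE73).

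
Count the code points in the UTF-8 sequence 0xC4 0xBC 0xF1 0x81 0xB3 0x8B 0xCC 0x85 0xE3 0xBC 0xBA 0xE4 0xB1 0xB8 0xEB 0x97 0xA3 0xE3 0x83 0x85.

7

Byte at offset 0: 0xC4 = 11000100 → 2-byte char (#1). Advance 2.
Byte at offset 2: 0xF1 = 11110001 → 4-byte char (#2). Advance 4.
Byte at offset 6: 0xCC = 11001100 → 2-byte char (#3). Advance 2.
Byte at offset 8: 0xE3 = 11100011 → 3-byte char (#4). Advance 3.
Byte at offset 11: 0xE4 = 11100100 → 3-byte char (#5). Advance 3.
Byte at offset 14: 0xEB = 11101011 → 3-byte char (#6). Advance 3.
Byte at offset 17: 0xE3 = 11100011 → 3-byte char (#7). Advance 3.
Reached end at offset 20 after 7 code points.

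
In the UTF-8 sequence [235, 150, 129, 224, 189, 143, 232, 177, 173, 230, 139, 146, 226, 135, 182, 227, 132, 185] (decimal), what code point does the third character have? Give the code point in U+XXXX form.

Offset 0: leading byte 0xEB = 11101011 → 3-byte char #1 = EB 96 81.
Offset 3: leading byte 0xE0 = 11100000 → 3-byte char #2 = E0 BD 8F.
Offset 6: leading byte 0xE8 = 11101000 → 3-byte char #3 = E8 B1 AD.
Leading byte 0xE8 = 11101000 matches 1110xxxx → 3-byte sequence.
Byte 1: 0xE8 = 11101000, payload 1000 (4 bits).
Byte 2: 0xB1 = 10110001 (10xxxxxx ✓), payload 110001.
Byte 3: 0xAD = 10101101 (10xxxxxx ✓), payload 101101.
Concatenate: 1000110001101101 = 0x8C6D (16 bits → U+8C6D).

U+8C6D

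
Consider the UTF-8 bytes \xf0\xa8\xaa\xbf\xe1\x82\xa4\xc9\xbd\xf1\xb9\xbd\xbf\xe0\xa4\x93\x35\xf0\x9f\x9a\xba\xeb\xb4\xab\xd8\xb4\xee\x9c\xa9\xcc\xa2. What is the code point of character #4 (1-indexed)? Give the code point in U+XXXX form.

Offset 0: leading byte 0xF0 = 11110000 → 4-byte char #1 = F0 A8 AA BF.
Offset 4: leading byte 0xE1 = 11100001 → 3-byte char #2 = E1 82 A4.
Offset 7: leading byte 0xC9 = 11001001 → 2-byte char #3 = C9 BD.
Offset 9: leading byte 0xF1 = 11110001 → 4-byte char #4 = F1 B9 BD BF.
Leading byte 0xF1 = 11110001 matches 11110xxx → 4-byte sequence.
Byte 1: 0xF1 = 11110001, payload 001 (3 bits).
Byte 2: 0xB9 = 10111001 (10xxxxxx ✓), payload 111001.
Byte 3: 0xBD = 10111101 (10xxxxxx ✓), payload 111101.
Byte 4: 0xBF = 10111111 (10xxxxxx ✓), payload 111111.
Concatenate: 001111001111101111111 = 0x79F7F (21 bits → U+79F7F).

U+79F7F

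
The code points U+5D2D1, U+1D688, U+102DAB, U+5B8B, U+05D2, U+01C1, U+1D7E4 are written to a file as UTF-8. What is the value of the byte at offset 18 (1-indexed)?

1-indexed offset 18 is 0-indexed offset 17.
U+5D2D1 → 4-byte form F1 9D 8B 91 at offsets 0–3.
U+1D688 → 4-byte form F0 9D 9A 88 at offsets 4–7.
U+102DAB → 4-byte form F4 82 B6 AB at offsets 8–11.
U+5B8B → 3-byte form E5 AE 8B at offsets 12–14.
U+05D2 → 2-byte form D7 92 at offsets 15–16.
U+01C1 → 2-byte form C7 81 at offsets 17–18.
Offset 17 falls in char 6's range; it's byte 1 of C7 81 = 0xC7.

0xC7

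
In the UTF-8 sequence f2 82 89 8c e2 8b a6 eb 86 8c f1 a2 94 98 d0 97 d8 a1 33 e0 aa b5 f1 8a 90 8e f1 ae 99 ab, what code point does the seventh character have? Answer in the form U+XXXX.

Offset 0: leading byte 0xF2 = 11110010 → 4-byte char #1 = F2 82 89 8C.
Offset 4: leading byte 0xE2 = 11100010 → 3-byte char #2 = E2 8B A6.
Offset 7: leading byte 0xEB = 11101011 → 3-byte char #3 = EB 86 8C.
Offset 10: leading byte 0xF1 = 11110001 → 4-byte char #4 = F1 A2 94 98.
Offset 14: leading byte 0xD0 = 11010000 → 2-byte char #5 = D0 97.
Offset 16: leading byte 0xD8 = 11011000 → 2-byte char #6 = D8 A1.
Offset 18: leading byte 0x33 = 00110011 → 1-byte char #7 = 33.
Leading byte 0x33 = 00110011 matches 0xxxxxxx → 1-byte sequence.
Byte 1: 0x33 = 00110011, payload 0110011 (7 bits).
Concatenate: 0110011 = 0x33 (7 bits → U+0033).

U+0033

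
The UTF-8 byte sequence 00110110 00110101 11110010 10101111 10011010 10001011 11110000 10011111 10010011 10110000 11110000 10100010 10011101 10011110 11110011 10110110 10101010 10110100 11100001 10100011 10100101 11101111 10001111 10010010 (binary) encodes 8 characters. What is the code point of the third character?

U+AF68B

Offset 0: leading byte 0x36 = 00110110 → 1-byte char #1 = 36.
Offset 1: leading byte 0x35 = 00110101 → 1-byte char #2 = 35.
Offset 2: leading byte 0xF2 = 11110010 → 4-byte char #3 = F2 AF 9A 8B.
Leading byte 0xF2 = 11110010 matches 11110xxx → 4-byte sequence.
Byte 1: 0xF2 = 11110010, payload 010 (3 bits).
Byte 2: 0xAF = 10101111 (10xxxxxx ✓), payload 101111.
Byte 3: 0x9A = 10011010 (10xxxxxx ✓), payload 011010.
Byte 4: 0x8B = 10001011 (10xxxxxx ✓), payload 001011.
Concatenate: 010101111011010001011 = 0xAF68B (21 bits → U+AF68B).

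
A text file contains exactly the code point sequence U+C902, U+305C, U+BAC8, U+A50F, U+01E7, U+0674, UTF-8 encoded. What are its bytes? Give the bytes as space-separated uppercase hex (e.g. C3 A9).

U+C902: 3-byte form → EC A4 82.
U+305C: 3-byte form → E3 81 9C.
U+BAC8: 3-byte form → EB AB 88.
U+A50F: 3-byte form → EA 94 8F.
U+01E7: 2-byte form → C7 A7.
U+0674: 2-byte form → D9 B4.
Concatenated (16 bytes): EC A4 82 E3 81 9C EB AB 88 EA 94 8F C7 A7 D9 B4.

EC A4 82 E3 81 9C EB AB 88 EA 94 8F C7 A7 D9 B4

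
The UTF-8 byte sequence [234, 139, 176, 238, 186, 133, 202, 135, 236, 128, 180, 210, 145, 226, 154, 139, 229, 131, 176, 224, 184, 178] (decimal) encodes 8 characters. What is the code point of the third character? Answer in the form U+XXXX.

Offset 0: leading byte 0xEA = 11101010 → 3-byte char #1 = EA 8B B0.
Offset 3: leading byte 0xEE = 11101110 → 3-byte char #2 = EE BA 85.
Offset 6: leading byte 0xCA = 11001010 → 2-byte char #3 = CA 87.
Leading byte 0xCA = 11001010 matches 110xxxxx → 2-byte sequence.
Byte 1: 0xCA = 11001010, payload 01010 (5 bits).
Byte 2: 0x87 = 10000111 (10xxxxxx ✓), payload 000111.
Concatenate: 01010000111 = 0x287 (11 bits → U+0287).

U+0287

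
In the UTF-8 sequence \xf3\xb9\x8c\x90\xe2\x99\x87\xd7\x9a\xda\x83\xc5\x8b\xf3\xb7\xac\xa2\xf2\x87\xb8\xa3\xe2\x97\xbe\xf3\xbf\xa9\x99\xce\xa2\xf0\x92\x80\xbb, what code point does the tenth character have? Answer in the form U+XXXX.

Offset 0: leading byte 0xF3 = 11110011 → 4-byte char #1 = F3 B9 8C 90.
Offset 4: leading byte 0xE2 = 11100010 → 3-byte char #2 = E2 99 87.
Offset 7: leading byte 0xD7 = 11010111 → 2-byte char #3 = D7 9A.
Offset 9: leading byte 0xDA = 11011010 → 2-byte char #4 = DA 83.
Offset 11: leading byte 0xC5 = 11000101 → 2-byte char #5 = C5 8B.
Offset 13: leading byte 0xF3 = 11110011 → 4-byte char #6 = F3 B7 AC A2.
Offset 17: leading byte 0xF2 = 11110010 → 4-byte char #7 = F2 87 B8 A3.
Offset 21: leading byte 0xE2 = 11100010 → 3-byte char #8 = E2 97 BE.
Offset 24: leading byte 0xF3 = 11110011 → 4-byte char #9 = F3 BF A9 99.
Offset 28: leading byte 0xCE = 11001110 → 2-byte char #10 = CE A2.
Leading byte 0xCE = 11001110 matches 110xxxxx → 2-byte sequence.
Byte 1: 0xCE = 11001110, payload 01110 (5 bits).
Byte 2: 0xA2 = 10100010 (10xxxxxx ✓), payload 100010.
Concatenate: 01110100010 = 0x3A2 (11 bits → U+03A2).

U+03A2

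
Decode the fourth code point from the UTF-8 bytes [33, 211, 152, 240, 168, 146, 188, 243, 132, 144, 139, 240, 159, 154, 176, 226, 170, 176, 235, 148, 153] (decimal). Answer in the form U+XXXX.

U+C440B

Offset 0: leading byte 0x21 = 00100001 → 1-byte char #1 = 21.
Offset 1: leading byte 0xD3 = 11010011 → 2-byte char #2 = D3 98.
Offset 3: leading byte 0xF0 = 11110000 → 4-byte char #3 = F0 A8 92 BC.
Offset 7: leading byte 0xF3 = 11110011 → 4-byte char #4 = F3 84 90 8B.
Leading byte 0xF3 = 11110011 matches 11110xxx → 4-byte sequence.
Byte 1: 0xF3 = 11110011, payload 011 (3 bits).
Byte 2: 0x84 = 10000100 (10xxxxxx ✓), payload 000100.
Byte 3: 0x90 = 10010000 (10xxxxxx ✓), payload 010000.
Byte 4: 0x8B = 10001011 (10xxxxxx ✓), payload 001011.
Concatenate: 011000100010000001011 = 0xC440B (21 bits → U+C440B).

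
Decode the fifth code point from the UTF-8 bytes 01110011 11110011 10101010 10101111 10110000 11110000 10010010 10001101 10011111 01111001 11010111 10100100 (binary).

U+05E4

Offset 0: leading byte 0x73 = 01110011 → 1-byte char #1 = 73.
Offset 1: leading byte 0xF3 = 11110011 → 4-byte char #2 = F3 AA AF B0.
Offset 5: leading byte 0xF0 = 11110000 → 4-byte char #3 = F0 92 8D 9F.
Offset 9: leading byte 0x79 = 01111001 → 1-byte char #4 = 79.
Offset 10: leading byte 0xD7 = 11010111 → 2-byte char #5 = D7 A4.
Leading byte 0xD7 = 11010111 matches 110xxxxx → 2-byte sequence.
Byte 1: 0xD7 = 11010111, payload 10111 (5 bits).
Byte 2: 0xA4 = 10100100 (10xxxxxx ✓), payload 100100.
Concatenate: 10111100100 = 0x5E4 (11 bits → U+05E4).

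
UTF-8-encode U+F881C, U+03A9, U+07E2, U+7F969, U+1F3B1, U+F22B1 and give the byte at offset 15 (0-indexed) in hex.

U+F881C → 4-byte form F3 B8 A0 9C at offsets 0–3.
U+03A9 → 2-byte form CE A9 at offsets 4–5.
U+07E2 → 2-byte form DF A2 at offsets 6–7.
U+7F969 → 4-byte form F1 BF A5 A9 at offsets 8–11.
U+1F3B1 → 4-byte form F0 9F 8E B1 at offsets 12–15.
Offset 15 falls in char 5's range; it's byte 4 of F0 9F 8E B1 = 0xB1.

0xB1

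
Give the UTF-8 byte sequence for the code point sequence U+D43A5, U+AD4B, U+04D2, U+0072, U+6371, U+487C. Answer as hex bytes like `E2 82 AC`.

F3 94 8E A5 EA B5 8B D3 92 72 E6 8D B1 E4 A1 BC

U+D43A5: 4-byte form → F3 94 8E A5.
U+AD4B: 3-byte form → EA B5 8B.
U+04D2: 2-byte form → D3 92.
U+0072: 1-byte form → 72.
U+6371: 3-byte form → E6 8D B1.
U+487C: 3-byte form → E4 A1 BC.
Concatenated (16 bytes): F3 94 8E A5 EA B5 8B D3 92 72 E6 8D B1 E4 A1 BC.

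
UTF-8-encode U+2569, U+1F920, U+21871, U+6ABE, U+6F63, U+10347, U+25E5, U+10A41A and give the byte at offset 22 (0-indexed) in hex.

U+2569 → 3-byte form E2 95 A9 at offsets 0–2.
U+1F920 → 4-byte form F0 9F A4 A0 at offsets 3–6.
U+21871 → 4-byte form F0 A1 A1 B1 at offsets 7–10.
U+6ABE → 3-byte form E6 AA BE at offsets 11–13.
U+6F63 → 3-byte form E6 BD A3 at offsets 14–16.
U+10347 → 4-byte form F0 90 8D 87 at offsets 17–20.
U+25E5 → 3-byte form E2 97 A5 at offsets 21–23.
Offset 22 falls in char 7's range; it's byte 2 of E2 97 A5 = 0x97.

0x97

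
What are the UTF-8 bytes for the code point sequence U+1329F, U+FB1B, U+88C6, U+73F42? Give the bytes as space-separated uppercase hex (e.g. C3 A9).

U+1329F: 4-byte form → F0 93 8A 9F.
U+FB1B: 3-byte form → EF AC 9B.
U+88C6: 3-byte form → E8 A3 86.
U+73F42: 4-byte form → F1 B3 BD 82.
Concatenated (14 bytes): F0 93 8A 9F EF AC 9B E8 A3 86 F1 B3 BD 82.

F0 93 8A 9F EF AC 9B E8 A3 86 F1 B3 BD 82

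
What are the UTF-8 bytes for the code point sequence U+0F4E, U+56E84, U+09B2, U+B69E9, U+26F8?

U+0F4E: 3-byte form → E0 BD 8E.
U+56E84: 4-byte form → F1 96 BA 84.
U+09B2: 3-byte form → E0 A6 B2.
U+B69E9: 4-byte form → F2 B6 A7 A9.
U+26F8: 3-byte form → E2 9B B8.
Concatenated (17 bytes): E0 BD 8E F1 96 BA 84 E0 A6 B2 F2 B6 A7 A9 E2 9B B8.

E0 BD 8E F1 96 BA 84 E0 A6 B2 F2 B6 A7 A9 E2 9B B8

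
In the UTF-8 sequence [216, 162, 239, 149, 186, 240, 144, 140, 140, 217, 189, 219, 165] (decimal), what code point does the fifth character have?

U+06E5

Offset 0: leading byte 0xD8 = 11011000 → 2-byte char #1 = D8 A2.
Offset 2: leading byte 0xEF = 11101111 → 3-byte char #2 = EF 95 BA.
Offset 5: leading byte 0xF0 = 11110000 → 4-byte char #3 = F0 90 8C 8C.
Offset 9: leading byte 0xD9 = 11011001 → 2-byte char #4 = D9 BD.
Offset 11: leading byte 0xDB = 11011011 → 2-byte char #5 = DB A5.
Leading byte 0xDB = 11011011 matches 110xxxxx → 2-byte sequence.
Byte 1: 0xDB = 11011011, payload 11011 (5 bits).
Byte 2: 0xA5 = 10100101 (10xxxxxx ✓), payload 100101.
Concatenate: 11011100101 = 0x6E5 (11 bits → U+06E5).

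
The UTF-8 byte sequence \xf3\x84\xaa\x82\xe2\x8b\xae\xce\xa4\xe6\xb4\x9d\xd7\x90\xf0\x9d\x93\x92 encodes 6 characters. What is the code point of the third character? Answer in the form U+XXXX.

U+03A4

Offset 0: leading byte 0xF3 = 11110011 → 4-byte char #1 = F3 84 AA 82.
Offset 4: leading byte 0xE2 = 11100010 → 3-byte char #2 = E2 8B AE.
Offset 7: leading byte 0xCE = 11001110 → 2-byte char #3 = CE A4.
Leading byte 0xCE = 11001110 matches 110xxxxx → 2-byte sequence.
Byte 1: 0xCE = 11001110, payload 01110 (5 bits).
Byte 2: 0xA4 = 10100100 (10xxxxxx ✓), payload 100100.
Concatenate: 01110100100 = 0x3A4 (11 bits → U+03A4).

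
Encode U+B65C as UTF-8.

EB 99 9C

U+B65C = 0xB65C = 46684 decimal. In range U+0800–U+FFFF → 3-byte form: 1110xxxx 10xxxxxx 10xxxxxx.
Binary (16 bits): 1011011001011100.
Split 4+6+6: 1011 | 011001 | 011100.
Byte 1: 11101011 = 0xEB.
Byte 2: 10011001 = 0x99.
Byte 3: 10011100 = 0x9C.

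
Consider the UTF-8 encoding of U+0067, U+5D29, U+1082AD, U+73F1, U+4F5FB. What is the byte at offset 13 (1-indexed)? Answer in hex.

0x8F

1-indexed offset 13 is 0-indexed offset 12.
U+0067 → 1-byte form 67 at offsets 0–0.
U+5D29 → 3-byte form E5 B4 A9 at offsets 1–3.
U+1082AD → 4-byte form F4 88 8A AD at offsets 4–7.
U+73F1 → 3-byte form E7 8F B1 at offsets 8–10.
U+4F5FB → 4-byte form F1 8F 97 BB at offsets 11–14.
Offset 12 falls in char 5's range; it's byte 2 of F1 8F 97 BB = 0x8F.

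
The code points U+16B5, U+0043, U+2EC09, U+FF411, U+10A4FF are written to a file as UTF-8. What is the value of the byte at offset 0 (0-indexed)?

U+16B5 → 3-byte form E1 9A B5 at offsets 0–2.
Offset 0 falls in char 1's range; it's byte 1 of E1 9A B5 = 0xE1.

0xE1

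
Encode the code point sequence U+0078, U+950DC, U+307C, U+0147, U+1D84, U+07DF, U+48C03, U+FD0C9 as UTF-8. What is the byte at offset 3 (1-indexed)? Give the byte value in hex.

1-indexed offset 3 is 0-indexed offset 2.
U+0078 → 1-byte form 78 at offsets 0–0.
U+950DC → 4-byte form F2 95 83 9C at offsets 1–4.
Offset 2 falls in char 2's range; it's byte 2 of F2 95 83 9C = 0x95.

0x95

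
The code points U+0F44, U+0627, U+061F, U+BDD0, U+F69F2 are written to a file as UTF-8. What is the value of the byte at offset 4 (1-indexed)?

0xD8

1-indexed offset 4 is 0-indexed offset 3.
U+0F44 → 3-byte form E0 BD 84 at offsets 0–2.
U+0627 → 2-byte form D8 A7 at offsets 3–4.
Offset 3 falls in char 2's range; it's byte 1 of D8 A7 = 0xD8.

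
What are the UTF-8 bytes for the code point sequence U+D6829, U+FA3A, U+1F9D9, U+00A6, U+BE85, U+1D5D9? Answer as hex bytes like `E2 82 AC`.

F3 96 A0 A9 EF A8 BA F0 9F A7 99 C2 A6 EB BA 85 F0 9D 97 99

U+D6829: 4-byte form → F3 96 A0 A9.
U+FA3A: 3-byte form → EF A8 BA.
U+1F9D9: 4-byte form → F0 9F A7 99.
U+00A6: 2-byte form → C2 A6.
U+BE85: 3-byte form → EB BA 85.
U+1D5D9: 4-byte form → F0 9D 97 99.
Concatenated (20 bytes): F3 96 A0 A9 EF A8 BA F0 9F A7 99 C2 A6 EB BA 85 F0 9D 97 99.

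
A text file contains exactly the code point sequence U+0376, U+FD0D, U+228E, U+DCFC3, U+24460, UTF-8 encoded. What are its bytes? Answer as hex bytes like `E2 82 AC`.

U+0376: 2-byte form → CD B6.
U+FD0D: 3-byte form → EF B4 8D.
U+228E: 3-byte form → E2 8A 8E.
U+DCFC3: 4-byte form → F3 9C BF 83.
U+24460: 4-byte form → F0 A4 91 A0.
Concatenated (16 bytes): CD B6 EF B4 8D E2 8A 8E F3 9C BF 83 F0 A4 91 A0.

CD B6 EF B4 8D E2 8A 8E F3 9C BF 83 F0 A4 91 A0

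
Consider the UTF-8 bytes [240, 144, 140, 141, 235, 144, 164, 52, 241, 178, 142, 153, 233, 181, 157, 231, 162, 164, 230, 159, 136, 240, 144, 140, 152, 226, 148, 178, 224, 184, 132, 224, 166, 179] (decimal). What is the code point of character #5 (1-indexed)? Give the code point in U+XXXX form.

Offset 0: leading byte 0xF0 = 11110000 → 4-byte char #1 = F0 90 8C 8D.
Offset 4: leading byte 0xEB = 11101011 → 3-byte char #2 = EB 90 A4.
Offset 7: leading byte 0x34 = 00110100 → 1-byte char #3 = 34.
Offset 8: leading byte 0xF1 = 11110001 → 4-byte char #4 = F1 B2 8E 99.
Offset 12: leading byte 0xE9 = 11101001 → 3-byte char #5 = E9 B5 9D.
Leading byte 0xE9 = 11101001 matches 1110xxxx → 3-byte sequence.
Byte 1: 0xE9 = 11101001, payload 1001 (4 bits).
Byte 2: 0xB5 = 10110101 (10xxxxxx ✓), payload 110101.
Byte 3: 0x9D = 10011101 (10xxxxxx ✓), payload 011101.
Concatenate: 1001110101011101 = 0x9D5D (16 bits → U+9D5D).

U+9D5D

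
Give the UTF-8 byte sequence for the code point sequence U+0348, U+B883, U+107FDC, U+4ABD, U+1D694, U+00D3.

U+0348: 2-byte form → CD 88.
U+B883: 3-byte form → EB A2 83.
U+107FDC: 4-byte form → F4 87 BF 9C.
U+4ABD: 3-byte form → E4 AA BD.
U+1D694: 4-byte form → F0 9D 9A 94.
U+00D3: 2-byte form → C3 93.
Concatenated (18 bytes): CD 88 EB A2 83 F4 87 BF 9C E4 AA BD F0 9D 9A 94 C3 93.

CD 88 EB A2 83 F4 87 BF 9C E4 AA BD F0 9D 9A 94 C3 93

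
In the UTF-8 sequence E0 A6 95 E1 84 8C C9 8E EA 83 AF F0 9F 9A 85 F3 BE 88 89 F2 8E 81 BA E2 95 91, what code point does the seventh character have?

Offset 0: leading byte 0xE0 = 11100000 → 3-byte char #1 = E0 A6 95.
Offset 3: leading byte 0xE1 = 11100001 → 3-byte char #2 = E1 84 8C.
Offset 6: leading byte 0xC9 = 11001001 → 2-byte char #3 = C9 8E.
Offset 8: leading byte 0xEA = 11101010 → 3-byte char #4 = EA 83 AF.
Offset 11: leading byte 0xF0 = 11110000 → 4-byte char #5 = F0 9F 9A 85.
Offset 15: leading byte 0xF3 = 11110011 → 4-byte char #6 = F3 BE 88 89.
Offset 19: leading byte 0xF2 = 11110010 → 4-byte char #7 = F2 8E 81 BA.
Leading byte 0xF2 = 11110010 matches 11110xxx → 4-byte sequence.
Byte 1: 0xF2 = 11110010, payload 010 (3 bits).
Byte 2: 0x8E = 10001110 (10xxxxxx ✓), payload 001110.
Byte 3: 0x81 = 10000001 (10xxxxxx ✓), payload 000001.
Byte 4: 0xBA = 10111010 (10xxxxxx ✓), payload 111010.
Concatenate: 010001110000001111010 = 0x8E07A (21 bits → U+8E07A).

U+8E07A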